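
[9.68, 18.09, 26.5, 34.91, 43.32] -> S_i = 9.68 + 8.41*i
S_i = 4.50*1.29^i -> [4.5, 5.8, 7.49, 9.66, 12.46]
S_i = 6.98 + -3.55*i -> [6.98, 3.43, -0.12, -3.67, -7.22]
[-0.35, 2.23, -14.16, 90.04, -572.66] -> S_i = -0.35*(-6.36)^i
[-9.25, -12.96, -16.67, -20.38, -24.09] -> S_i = -9.25 + -3.71*i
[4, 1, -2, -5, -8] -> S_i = 4 + -3*i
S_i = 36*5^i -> [36, 180, 900, 4500, 22500]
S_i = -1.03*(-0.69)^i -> [-1.03, 0.71, -0.49, 0.34, -0.23]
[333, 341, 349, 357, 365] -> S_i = 333 + 8*i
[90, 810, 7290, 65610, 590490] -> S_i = 90*9^i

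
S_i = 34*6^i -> [34, 204, 1224, 7344, 44064]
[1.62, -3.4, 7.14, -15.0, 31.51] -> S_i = 1.62*(-2.10)^i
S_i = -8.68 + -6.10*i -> [-8.68, -14.78, -20.88, -26.98, -33.08]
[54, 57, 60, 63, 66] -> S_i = 54 + 3*i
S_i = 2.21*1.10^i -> [2.21, 2.43, 2.67, 2.94, 3.24]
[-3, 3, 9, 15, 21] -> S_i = -3 + 6*i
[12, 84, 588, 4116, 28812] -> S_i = 12*7^i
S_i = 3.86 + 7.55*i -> [3.86, 11.41, 18.96, 26.51, 34.06]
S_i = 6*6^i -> [6, 36, 216, 1296, 7776]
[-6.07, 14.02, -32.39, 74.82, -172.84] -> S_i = -6.07*(-2.31)^i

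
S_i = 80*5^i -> [80, 400, 2000, 10000, 50000]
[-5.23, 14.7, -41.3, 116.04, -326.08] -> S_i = -5.23*(-2.81)^i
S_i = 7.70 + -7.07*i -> [7.7, 0.63, -6.44, -13.51, -20.58]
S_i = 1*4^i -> [1, 4, 16, 64, 256]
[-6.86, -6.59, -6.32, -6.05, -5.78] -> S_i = -6.86 + 0.27*i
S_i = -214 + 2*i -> [-214, -212, -210, -208, -206]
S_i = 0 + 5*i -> [0, 5, 10, 15, 20]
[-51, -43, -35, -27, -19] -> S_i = -51 + 8*i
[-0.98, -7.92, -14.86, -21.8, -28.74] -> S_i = -0.98 + -6.94*i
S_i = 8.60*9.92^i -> [8.6, 85.31, 846.3, 8395.25, 83280.85]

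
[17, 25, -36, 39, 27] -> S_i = Random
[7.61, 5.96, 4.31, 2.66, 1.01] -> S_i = 7.61 + -1.65*i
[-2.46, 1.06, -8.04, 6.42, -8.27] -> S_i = Random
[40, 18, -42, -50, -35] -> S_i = Random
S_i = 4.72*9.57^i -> [4.72, 45.17, 432.28, 4136.93, 39590.39]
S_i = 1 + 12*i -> [1, 13, 25, 37, 49]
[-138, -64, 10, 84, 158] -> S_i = -138 + 74*i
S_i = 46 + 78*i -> [46, 124, 202, 280, 358]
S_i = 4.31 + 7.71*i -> [4.31, 12.02, 19.73, 27.44, 35.15]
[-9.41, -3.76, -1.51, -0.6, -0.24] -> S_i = -9.41*0.40^i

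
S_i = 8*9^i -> [8, 72, 648, 5832, 52488]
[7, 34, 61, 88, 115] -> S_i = 7 + 27*i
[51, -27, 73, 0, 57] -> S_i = Random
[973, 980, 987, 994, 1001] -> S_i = 973 + 7*i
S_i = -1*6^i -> [-1, -6, -36, -216, -1296]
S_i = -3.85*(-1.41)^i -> [-3.85, 5.43, -7.65, 10.79, -15.22]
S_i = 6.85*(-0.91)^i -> [6.85, -6.23, 5.67, -5.16, 4.7]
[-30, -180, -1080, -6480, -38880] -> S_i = -30*6^i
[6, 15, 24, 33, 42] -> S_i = 6 + 9*i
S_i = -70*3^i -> [-70, -210, -630, -1890, -5670]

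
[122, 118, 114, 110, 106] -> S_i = 122 + -4*i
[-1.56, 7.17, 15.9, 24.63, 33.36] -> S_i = -1.56 + 8.73*i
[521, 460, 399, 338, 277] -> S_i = 521 + -61*i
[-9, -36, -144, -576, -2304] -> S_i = -9*4^i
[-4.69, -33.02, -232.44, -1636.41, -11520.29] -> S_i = -4.69*7.04^i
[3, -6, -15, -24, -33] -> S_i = 3 + -9*i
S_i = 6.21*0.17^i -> [6.21, 1.06, 0.18, 0.03, 0.01]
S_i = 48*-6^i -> [48, -288, 1728, -10368, 62208]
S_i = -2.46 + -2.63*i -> [-2.46, -5.09, -7.72, -10.35, -12.98]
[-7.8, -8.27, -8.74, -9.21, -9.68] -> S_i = -7.80 + -0.47*i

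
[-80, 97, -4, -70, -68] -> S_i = Random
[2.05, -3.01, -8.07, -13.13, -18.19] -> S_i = 2.05 + -5.06*i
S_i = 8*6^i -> [8, 48, 288, 1728, 10368]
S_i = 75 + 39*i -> [75, 114, 153, 192, 231]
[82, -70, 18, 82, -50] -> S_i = Random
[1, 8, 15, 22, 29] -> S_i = 1 + 7*i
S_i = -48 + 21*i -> [-48, -27, -6, 15, 36]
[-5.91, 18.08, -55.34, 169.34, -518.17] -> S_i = -5.91*(-3.06)^i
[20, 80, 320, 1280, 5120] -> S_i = 20*4^i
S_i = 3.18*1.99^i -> [3.18, 6.33, 12.59, 25.06, 49.87]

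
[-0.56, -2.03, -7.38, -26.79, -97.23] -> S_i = -0.56*3.63^i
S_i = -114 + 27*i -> [-114, -87, -60, -33, -6]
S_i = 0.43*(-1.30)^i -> [0.43, -0.56, 0.73, -0.94, 1.23]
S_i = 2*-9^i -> [2, -18, 162, -1458, 13122]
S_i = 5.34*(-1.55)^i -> [5.34, -8.28, 12.83, -19.89, 30.82]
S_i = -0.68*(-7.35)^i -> [-0.68, 5.0, -36.74, 270.0, -1984.53]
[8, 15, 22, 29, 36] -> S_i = 8 + 7*i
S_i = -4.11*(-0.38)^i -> [-4.11, 1.56, -0.59, 0.23, -0.09]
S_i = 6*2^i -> [6, 12, 24, 48, 96]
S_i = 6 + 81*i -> [6, 87, 168, 249, 330]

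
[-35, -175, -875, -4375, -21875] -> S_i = -35*5^i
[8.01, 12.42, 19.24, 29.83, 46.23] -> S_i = 8.01*1.55^i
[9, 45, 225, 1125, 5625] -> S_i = 9*5^i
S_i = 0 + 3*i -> [0, 3, 6, 9, 12]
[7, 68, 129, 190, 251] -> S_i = 7 + 61*i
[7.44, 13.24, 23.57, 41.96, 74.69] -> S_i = 7.44*1.78^i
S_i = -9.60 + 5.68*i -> [-9.6, -3.92, 1.76, 7.44, 13.12]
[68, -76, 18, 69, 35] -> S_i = Random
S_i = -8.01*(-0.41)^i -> [-8.01, 3.28, -1.35, 0.55, -0.23]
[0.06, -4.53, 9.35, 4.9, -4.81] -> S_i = Random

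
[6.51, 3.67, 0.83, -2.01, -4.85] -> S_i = 6.51 + -2.84*i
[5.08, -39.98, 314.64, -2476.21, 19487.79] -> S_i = 5.08*(-7.87)^i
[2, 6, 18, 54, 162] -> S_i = 2*3^i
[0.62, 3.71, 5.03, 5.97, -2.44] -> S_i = Random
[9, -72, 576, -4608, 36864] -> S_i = 9*-8^i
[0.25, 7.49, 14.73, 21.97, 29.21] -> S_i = 0.25 + 7.24*i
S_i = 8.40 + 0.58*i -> [8.4, 8.98, 9.56, 10.14, 10.72]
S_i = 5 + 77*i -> [5, 82, 159, 236, 313]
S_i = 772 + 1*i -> [772, 773, 774, 775, 776]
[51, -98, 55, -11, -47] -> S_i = Random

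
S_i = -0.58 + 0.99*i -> [-0.58, 0.41, 1.4, 2.39, 3.38]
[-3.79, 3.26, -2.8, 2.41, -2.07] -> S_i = -3.79*(-0.86)^i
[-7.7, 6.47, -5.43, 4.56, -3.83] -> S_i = -7.70*(-0.84)^i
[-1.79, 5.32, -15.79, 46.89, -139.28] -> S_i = -1.79*(-2.97)^i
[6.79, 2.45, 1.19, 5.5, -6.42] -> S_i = Random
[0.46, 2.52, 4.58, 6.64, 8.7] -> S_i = 0.46 + 2.06*i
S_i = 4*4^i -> [4, 16, 64, 256, 1024]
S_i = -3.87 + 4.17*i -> [-3.87, 0.3, 4.47, 8.64, 12.81]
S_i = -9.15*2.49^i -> [-9.15, -22.78, -56.73, -141.26, -351.74]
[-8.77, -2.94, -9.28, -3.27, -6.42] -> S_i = Random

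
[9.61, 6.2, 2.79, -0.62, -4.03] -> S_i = 9.61 + -3.41*i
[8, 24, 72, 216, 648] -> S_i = 8*3^i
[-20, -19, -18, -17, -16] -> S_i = -20 + 1*i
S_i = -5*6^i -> [-5, -30, -180, -1080, -6480]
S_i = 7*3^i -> [7, 21, 63, 189, 567]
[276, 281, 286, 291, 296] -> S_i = 276 + 5*i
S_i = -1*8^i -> [-1, -8, -64, -512, -4096]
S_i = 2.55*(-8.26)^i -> [2.55, -21.06, 173.98, -1437.08, 11870.26]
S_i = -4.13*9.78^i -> [-4.13, -40.39, -395.03, -3863.37, -37783.79]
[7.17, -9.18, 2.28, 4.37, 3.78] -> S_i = Random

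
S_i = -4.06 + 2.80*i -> [-4.06, -1.26, 1.54, 4.34, 7.14]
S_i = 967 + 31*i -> [967, 998, 1029, 1060, 1091]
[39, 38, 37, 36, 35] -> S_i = 39 + -1*i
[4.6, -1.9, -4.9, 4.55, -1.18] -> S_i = Random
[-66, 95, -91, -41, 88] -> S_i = Random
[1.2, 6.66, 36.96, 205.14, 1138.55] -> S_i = 1.20*5.55^i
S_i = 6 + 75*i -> [6, 81, 156, 231, 306]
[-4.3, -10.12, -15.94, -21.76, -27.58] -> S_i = -4.30 + -5.82*i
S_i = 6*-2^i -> [6, -12, 24, -48, 96]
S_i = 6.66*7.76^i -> [6.66, 51.68, 401.05, 3112.14, 24150.22]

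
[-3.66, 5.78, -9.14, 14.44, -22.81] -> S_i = -3.66*(-1.58)^i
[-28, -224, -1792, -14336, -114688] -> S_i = -28*8^i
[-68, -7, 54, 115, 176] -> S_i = -68 + 61*i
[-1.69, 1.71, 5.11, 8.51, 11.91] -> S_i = -1.69 + 3.40*i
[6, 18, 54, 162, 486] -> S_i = 6*3^i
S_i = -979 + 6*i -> [-979, -973, -967, -961, -955]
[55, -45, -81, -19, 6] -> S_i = Random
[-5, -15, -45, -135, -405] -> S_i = -5*3^i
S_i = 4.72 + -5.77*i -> [4.72, -1.05, -6.82, -12.59, -18.36]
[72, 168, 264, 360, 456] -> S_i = 72 + 96*i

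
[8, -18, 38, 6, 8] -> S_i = Random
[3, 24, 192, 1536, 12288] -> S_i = 3*8^i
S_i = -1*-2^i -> [-1, 2, -4, 8, -16]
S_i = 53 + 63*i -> [53, 116, 179, 242, 305]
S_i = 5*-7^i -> [5, -35, 245, -1715, 12005]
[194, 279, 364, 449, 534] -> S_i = 194 + 85*i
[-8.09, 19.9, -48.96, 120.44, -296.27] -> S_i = -8.09*(-2.46)^i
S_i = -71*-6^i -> [-71, 426, -2556, 15336, -92016]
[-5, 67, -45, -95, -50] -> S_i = Random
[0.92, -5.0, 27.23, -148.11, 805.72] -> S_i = 0.92*(-5.44)^i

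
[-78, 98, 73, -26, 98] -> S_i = Random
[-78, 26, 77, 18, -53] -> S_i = Random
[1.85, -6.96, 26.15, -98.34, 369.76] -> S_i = 1.85*(-3.76)^i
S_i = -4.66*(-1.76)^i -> [-4.66, 8.2, -14.43, 25.41, -44.71]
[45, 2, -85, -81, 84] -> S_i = Random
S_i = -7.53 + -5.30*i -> [-7.53, -12.83, -18.13, -23.43, -28.73]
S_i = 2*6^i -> [2, 12, 72, 432, 2592]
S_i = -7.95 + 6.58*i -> [-7.95, -1.37, 5.21, 11.79, 18.37]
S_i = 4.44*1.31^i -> [4.44, 5.82, 7.62, 9.98, 13.08]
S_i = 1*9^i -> [1, 9, 81, 729, 6561]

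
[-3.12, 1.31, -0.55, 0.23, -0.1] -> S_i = -3.12*(-0.42)^i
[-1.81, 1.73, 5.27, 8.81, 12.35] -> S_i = -1.81 + 3.54*i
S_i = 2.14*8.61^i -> [2.14, 18.43, 158.64, 1365.91, 11760.52]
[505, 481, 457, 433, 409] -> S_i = 505 + -24*i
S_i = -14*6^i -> [-14, -84, -504, -3024, -18144]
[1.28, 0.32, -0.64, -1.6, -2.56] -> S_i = 1.28 + -0.96*i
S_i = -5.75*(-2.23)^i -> [-5.75, 12.82, -28.59, 63.77, -142.2]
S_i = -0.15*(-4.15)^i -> [-0.15, 0.62, -2.58, 10.72, -44.49]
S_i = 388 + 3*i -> [388, 391, 394, 397, 400]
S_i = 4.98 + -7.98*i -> [4.98, -3.0, -10.98, -18.96, -26.94]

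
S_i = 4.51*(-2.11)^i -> [4.51, -9.52, 20.08, -42.37, 89.39]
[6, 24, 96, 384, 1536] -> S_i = 6*4^i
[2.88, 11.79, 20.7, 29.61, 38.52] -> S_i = 2.88 + 8.91*i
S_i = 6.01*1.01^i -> [6.01, 6.07, 6.13, 6.19, 6.25]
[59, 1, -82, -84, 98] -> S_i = Random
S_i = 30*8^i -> [30, 240, 1920, 15360, 122880]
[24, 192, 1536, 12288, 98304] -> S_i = 24*8^i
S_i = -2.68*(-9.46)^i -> [-2.68, 25.35, -239.84, 2268.86, -21463.44]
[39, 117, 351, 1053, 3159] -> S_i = 39*3^i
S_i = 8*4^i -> [8, 32, 128, 512, 2048]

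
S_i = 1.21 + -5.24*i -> [1.21, -4.03, -9.27, -14.51, -19.75]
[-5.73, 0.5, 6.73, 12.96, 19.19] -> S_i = -5.73 + 6.23*i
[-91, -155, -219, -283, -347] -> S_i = -91 + -64*i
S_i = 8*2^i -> [8, 16, 32, 64, 128]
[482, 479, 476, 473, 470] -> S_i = 482 + -3*i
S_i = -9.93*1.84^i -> [-9.93, -18.27, -33.62, -61.86, -113.82]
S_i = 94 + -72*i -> [94, 22, -50, -122, -194]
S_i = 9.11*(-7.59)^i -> [9.11, -69.14, 524.81, -3983.31, 30233.29]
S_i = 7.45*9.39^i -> [7.45, 69.96, 656.88, 6168.12, 57918.68]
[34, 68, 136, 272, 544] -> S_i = 34*2^i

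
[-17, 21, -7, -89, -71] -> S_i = Random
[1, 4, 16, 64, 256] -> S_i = 1*4^i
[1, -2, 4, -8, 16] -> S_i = 1*-2^i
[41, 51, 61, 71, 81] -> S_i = 41 + 10*i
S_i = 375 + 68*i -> [375, 443, 511, 579, 647]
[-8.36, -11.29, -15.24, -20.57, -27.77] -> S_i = -8.36*1.35^i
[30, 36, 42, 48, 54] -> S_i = 30 + 6*i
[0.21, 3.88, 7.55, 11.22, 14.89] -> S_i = 0.21 + 3.67*i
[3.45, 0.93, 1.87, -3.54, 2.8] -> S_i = Random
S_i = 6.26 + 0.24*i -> [6.26, 6.5, 6.74, 6.98, 7.22]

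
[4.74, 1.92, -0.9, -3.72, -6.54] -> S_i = 4.74 + -2.82*i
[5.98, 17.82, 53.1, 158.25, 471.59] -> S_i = 5.98*2.98^i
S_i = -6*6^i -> [-6, -36, -216, -1296, -7776]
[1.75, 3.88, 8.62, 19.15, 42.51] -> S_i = 1.75*2.22^i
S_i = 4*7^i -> [4, 28, 196, 1372, 9604]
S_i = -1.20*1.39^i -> [-1.2, -1.67, -2.32, -3.22, -4.48]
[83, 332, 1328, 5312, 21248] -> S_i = 83*4^i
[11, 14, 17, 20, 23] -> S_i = 11 + 3*i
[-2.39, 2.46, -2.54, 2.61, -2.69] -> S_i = -2.39*(-1.03)^i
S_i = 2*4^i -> [2, 8, 32, 128, 512]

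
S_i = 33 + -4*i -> [33, 29, 25, 21, 17]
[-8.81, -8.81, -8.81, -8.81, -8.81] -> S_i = -8.81*1.00^i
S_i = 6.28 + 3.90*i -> [6.28, 10.18, 14.08, 17.98, 21.88]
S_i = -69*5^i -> [-69, -345, -1725, -8625, -43125]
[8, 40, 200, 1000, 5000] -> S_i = 8*5^i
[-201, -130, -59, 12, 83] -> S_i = -201 + 71*i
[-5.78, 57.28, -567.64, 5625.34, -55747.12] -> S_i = -5.78*(-9.91)^i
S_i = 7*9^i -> [7, 63, 567, 5103, 45927]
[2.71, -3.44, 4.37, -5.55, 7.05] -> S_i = 2.71*(-1.27)^i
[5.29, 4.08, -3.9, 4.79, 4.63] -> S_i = Random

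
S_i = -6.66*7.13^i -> [-6.66, -47.49, -338.57, -2414.03, -17212.04]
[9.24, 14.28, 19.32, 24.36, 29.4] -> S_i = 9.24 + 5.04*i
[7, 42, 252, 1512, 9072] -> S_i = 7*6^i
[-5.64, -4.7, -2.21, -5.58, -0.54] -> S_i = Random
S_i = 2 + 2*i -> [2, 4, 6, 8, 10]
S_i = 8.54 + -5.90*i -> [8.54, 2.64, -3.26, -9.16, -15.06]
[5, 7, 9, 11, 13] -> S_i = 5 + 2*i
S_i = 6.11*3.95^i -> [6.11, 24.13, 95.33, 376.56, 1487.41]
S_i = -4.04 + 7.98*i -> [-4.04, 3.94, 11.92, 19.9, 27.88]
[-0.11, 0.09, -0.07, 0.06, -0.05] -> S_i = -0.11*(-0.82)^i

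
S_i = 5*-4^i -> [5, -20, 80, -320, 1280]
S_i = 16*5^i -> [16, 80, 400, 2000, 10000]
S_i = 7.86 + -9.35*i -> [7.86, -1.49, -10.84, -20.19, -29.54]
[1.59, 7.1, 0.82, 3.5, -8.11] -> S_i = Random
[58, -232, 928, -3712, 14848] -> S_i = 58*-4^i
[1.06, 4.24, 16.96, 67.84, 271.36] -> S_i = 1.06*4.00^i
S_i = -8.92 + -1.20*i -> [-8.92, -10.12, -11.32, -12.52, -13.72]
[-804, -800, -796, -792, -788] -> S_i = -804 + 4*i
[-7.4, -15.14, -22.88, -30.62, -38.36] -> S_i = -7.40 + -7.74*i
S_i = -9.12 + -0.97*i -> [-9.12, -10.09, -11.06, -12.03, -13.0]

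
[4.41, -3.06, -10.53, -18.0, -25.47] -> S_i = 4.41 + -7.47*i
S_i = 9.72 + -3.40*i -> [9.72, 6.32, 2.92, -0.48, -3.88]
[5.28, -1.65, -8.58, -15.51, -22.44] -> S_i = 5.28 + -6.93*i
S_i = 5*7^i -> [5, 35, 245, 1715, 12005]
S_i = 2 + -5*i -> [2, -3, -8, -13, -18]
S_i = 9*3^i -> [9, 27, 81, 243, 729]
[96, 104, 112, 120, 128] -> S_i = 96 + 8*i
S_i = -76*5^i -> [-76, -380, -1900, -9500, -47500]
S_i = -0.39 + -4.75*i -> [-0.39, -5.14, -9.89, -14.64, -19.39]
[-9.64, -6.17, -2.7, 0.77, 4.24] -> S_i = -9.64 + 3.47*i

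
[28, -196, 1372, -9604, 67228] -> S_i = 28*-7^i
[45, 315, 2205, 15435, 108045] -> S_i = 45*7^i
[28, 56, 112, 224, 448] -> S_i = 28*2^i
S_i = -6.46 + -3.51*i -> [-6.46, -9.97, -13.48, -16.99, -20.5]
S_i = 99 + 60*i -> [99, 159, 219, 279, 339]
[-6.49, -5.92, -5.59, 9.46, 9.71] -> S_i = Random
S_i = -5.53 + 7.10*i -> [-5.53, 1.57, 8.67, 15.77, 22.87]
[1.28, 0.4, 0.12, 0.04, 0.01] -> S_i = 1.28*0.31^i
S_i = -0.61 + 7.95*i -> [-0.61, 7.34, 15.29, 23.24, 31.19]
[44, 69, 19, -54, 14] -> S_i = Random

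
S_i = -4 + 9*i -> [-4, 5, 14, 23, 32]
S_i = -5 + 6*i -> [-5, 1, 7, 13, 19]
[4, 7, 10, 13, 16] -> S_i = 4 + 3*i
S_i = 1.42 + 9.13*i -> [1.42, 10.55, 19.68, 28.81, 37.94]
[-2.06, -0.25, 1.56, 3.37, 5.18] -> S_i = -2.06 + 1.81*i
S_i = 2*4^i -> [2, 8, 32, 128, 512]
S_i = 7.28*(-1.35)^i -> [7.28, -9.83, 13.27, -17.91, 24.18]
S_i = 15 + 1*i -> [15, 16, 17, 18, 19]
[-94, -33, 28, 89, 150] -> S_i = -94 + 61*i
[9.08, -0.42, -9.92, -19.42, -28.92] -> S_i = 9.08 + -9.50*i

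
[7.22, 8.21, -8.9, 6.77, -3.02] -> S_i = Random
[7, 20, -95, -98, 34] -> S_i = Random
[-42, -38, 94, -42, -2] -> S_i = Random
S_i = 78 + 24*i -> [78, 102, 126, 150, 174]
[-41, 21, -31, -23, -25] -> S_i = Random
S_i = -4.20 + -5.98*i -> [-4.2, -10.18, -16.16, -22.14, -28.12]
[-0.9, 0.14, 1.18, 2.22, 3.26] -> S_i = -0.90 + 1.04*i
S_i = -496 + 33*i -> [-496, -463, -430, -397, -364]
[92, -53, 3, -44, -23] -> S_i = Random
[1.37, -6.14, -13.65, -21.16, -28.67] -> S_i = 1.37 + -7.51*i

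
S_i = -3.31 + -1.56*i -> [-3.31, -4.87, -6.43, -7.99, -9.55]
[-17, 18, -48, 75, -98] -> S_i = Random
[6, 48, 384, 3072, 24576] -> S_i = 6*8^i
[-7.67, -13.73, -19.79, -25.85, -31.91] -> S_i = -7.67 + -6.06*i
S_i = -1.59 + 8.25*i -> [-1.59, 6.66, 14.91, 23.16, 31.41]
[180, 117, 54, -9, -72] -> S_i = 180 + -63*i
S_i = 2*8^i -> [2, 16, 128, 1024, 8192]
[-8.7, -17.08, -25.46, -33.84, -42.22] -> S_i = -8.70 + -8.38*i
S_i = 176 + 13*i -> [176, 189, 202, 215, 228]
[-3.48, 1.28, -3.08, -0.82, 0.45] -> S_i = Random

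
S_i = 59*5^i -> [59, 295, 1475, 7375, 36875]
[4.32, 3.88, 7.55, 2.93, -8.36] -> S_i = Random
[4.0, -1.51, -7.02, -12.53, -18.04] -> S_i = 4.00 + -5.51*i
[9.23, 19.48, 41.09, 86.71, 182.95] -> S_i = 9.23*2.11^i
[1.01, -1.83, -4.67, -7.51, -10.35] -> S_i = 1.01 + -2.84*i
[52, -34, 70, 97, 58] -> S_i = Random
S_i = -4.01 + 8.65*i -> [-4.01, 4.64, 13.29, 21.94, 30.59]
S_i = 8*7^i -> [8, 56, 392, 2744, 19208]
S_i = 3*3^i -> [3, 9, 27, 81, 243]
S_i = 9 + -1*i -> [9, 8, 7, 6, 5]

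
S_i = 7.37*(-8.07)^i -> [7.37, -59.48, 479.97, -3873.36, 31258.03]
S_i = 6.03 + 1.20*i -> [6.03, 7.23, 8.43, 9.63, 10.83]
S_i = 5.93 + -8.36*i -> [5.93, -2.43, -10.79, -19.15, -27.51]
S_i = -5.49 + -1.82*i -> [-5.49, -7.31, -9.13, -10.95, -12.77]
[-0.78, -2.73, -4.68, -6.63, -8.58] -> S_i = -0.78 + -1.95*i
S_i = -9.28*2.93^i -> [-9.28, -27.19, -79.67, -233.43, -683.94]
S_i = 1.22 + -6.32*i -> [1.22, -5.1, -11.42, -17.74, -24.06]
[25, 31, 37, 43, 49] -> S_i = 25 + 6*i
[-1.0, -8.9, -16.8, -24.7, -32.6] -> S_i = -1.00 + -7.90*i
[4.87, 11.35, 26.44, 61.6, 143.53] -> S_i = 4.87*2.33^i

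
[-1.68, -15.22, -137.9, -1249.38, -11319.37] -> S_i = -1.68*9.06^i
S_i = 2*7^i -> [2, 14, 98, 686, 4802]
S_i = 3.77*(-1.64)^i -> [3.77, -6.18, 10.14, -16.63, 27.27]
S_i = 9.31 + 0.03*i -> [9.31, 9.34, 9.37, 9.4, 9.43]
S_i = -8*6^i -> [-8, -48, -288, -1728, -10368]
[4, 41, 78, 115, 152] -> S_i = 4 + 37*i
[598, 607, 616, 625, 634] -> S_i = 598 + 9*i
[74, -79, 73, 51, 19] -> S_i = Random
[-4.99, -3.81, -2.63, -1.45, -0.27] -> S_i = -4.99 + 1.18*i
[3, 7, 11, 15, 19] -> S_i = 3 + 4*i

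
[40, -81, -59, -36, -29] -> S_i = Random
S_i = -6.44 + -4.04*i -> [-6.44, -10.48, -14.52, -18.56, -22.6]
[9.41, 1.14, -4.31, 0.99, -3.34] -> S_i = Random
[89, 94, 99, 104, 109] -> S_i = 89 + 5*i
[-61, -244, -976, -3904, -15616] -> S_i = -61*4^i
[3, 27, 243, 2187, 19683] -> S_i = 3*9^i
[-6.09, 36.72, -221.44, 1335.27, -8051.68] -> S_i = -6.09*(-6.03)^i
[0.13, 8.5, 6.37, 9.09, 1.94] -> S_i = Random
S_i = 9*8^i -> [9, 72, 576, 4608, 36864]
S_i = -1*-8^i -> [-1, 8, -64, 512, -4096]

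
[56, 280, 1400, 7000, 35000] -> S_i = 56*5^i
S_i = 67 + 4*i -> [67, 71, 75, 79, 83]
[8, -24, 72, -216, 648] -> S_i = 8*-3^i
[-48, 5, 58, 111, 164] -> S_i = -48 + 53*i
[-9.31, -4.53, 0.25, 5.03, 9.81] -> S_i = -9.31 + 4.78*i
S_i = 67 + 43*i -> [67, 110, 153, 196, 239]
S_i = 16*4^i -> [16, 64, 256, 1024, 4096]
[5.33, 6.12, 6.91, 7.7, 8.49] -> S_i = 5.33 + 0.79*i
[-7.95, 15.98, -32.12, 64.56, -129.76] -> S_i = -7.95*(-2.01)^i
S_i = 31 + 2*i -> [31, 33, 35, 37, 39]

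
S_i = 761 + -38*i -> [761, 723, 685, 647, 609]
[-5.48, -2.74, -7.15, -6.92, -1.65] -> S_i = Random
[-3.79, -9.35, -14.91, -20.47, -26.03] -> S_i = -3.79 + -5.56*i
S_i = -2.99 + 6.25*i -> [-2.99, 3.26, 9.51, 15.76, 22.01]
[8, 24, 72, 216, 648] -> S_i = 8*3^i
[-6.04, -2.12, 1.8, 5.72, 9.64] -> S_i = -6.04 + 3.92*i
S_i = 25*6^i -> [25, 150, 900, 5400, 32400]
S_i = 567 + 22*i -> [567, 589, 611, 633, 655]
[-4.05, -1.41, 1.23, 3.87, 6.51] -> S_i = -4.05 + 2.64*i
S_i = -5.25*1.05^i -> [-5.25, -5.51, -5.79, -6.08, -6.38]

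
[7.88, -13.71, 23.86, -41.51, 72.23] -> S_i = 7.88*(-1.74)^i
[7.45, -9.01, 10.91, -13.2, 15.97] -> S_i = 7.45*(-1.21)^i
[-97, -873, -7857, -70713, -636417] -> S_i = -97*9^i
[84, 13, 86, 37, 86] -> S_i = Random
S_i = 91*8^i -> [91, 728, 5824, 46592, 372736]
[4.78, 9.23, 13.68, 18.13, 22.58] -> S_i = 4.78 + 4.45*i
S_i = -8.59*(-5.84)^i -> [-8.59, 50.17, -292.97, 1710.93, -9991.82]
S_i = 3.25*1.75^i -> [3.25, 5.69, 9.95, 17.42, 30.48]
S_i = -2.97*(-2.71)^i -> [-2.97, 8.05, -21.81, 59.11, -160.19]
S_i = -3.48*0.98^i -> [-3.48, -3.41, -3.34, -3.28, -3.21]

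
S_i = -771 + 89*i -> [-771, -682, -593, -504, -415]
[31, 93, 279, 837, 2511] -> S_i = 31*3^i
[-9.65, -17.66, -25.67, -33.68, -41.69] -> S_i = -9.65 + -8.01*i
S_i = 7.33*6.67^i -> [7.33, 48.89, 326.1, 2175.11, 14507.99]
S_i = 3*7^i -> [3, 21, 147, 1029, 7203]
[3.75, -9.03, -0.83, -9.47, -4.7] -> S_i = Random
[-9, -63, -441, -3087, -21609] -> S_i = -9*7^i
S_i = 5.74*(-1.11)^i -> [5.74, -6.37, 7.07, -7.85, 8.71]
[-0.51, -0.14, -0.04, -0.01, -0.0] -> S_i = -0.51*0.28^i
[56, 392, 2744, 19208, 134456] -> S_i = 56*7^i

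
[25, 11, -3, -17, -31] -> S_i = 25 + -14*i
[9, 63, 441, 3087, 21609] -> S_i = 9*7^i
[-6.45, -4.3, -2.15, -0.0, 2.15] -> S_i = -6.45 + 2.15*i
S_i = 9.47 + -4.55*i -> [9.47, 4.92, 0.37, -4.18, -8.73]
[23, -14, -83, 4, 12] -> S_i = Random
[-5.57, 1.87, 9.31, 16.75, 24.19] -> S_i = -5.57 + 7.44*i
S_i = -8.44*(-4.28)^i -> [-8.44, 36.12, -154.61, 661.72, -2832.16]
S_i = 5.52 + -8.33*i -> [5.52, -2.81, -11.14, -19.47, -27.8]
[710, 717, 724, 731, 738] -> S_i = 710 + 7*i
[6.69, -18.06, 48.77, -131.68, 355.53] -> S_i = 6.69*(-2.70)^i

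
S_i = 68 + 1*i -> [68, 69, 70, 71, 72]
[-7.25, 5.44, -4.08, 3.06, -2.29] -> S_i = -7.25*(-0.75)^i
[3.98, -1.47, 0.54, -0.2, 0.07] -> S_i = 3.98*(-0.37)^i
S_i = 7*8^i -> [7, 56, 448, 3584, 28672]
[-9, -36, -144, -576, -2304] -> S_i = -9*4^i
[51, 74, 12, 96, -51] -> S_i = Random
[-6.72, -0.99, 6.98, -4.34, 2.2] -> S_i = Random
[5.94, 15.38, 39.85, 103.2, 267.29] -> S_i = 5.94*2.59^i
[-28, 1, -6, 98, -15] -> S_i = Random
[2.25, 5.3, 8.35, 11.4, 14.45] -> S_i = 2.25 + 3.05*i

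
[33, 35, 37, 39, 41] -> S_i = 33 + 2*i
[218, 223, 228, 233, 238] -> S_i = 218 + 5*i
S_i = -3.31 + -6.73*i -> [-3.31, -10.04, -16.77, -23.5, -30.23]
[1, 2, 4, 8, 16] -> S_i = 1*2^i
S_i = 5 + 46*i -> [5, 51, 97, 143, 189]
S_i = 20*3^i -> [20, 60, 180, 540, 1620]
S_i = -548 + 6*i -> [-548, -542, -536, -530, -524]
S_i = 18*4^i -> [18, 72, 288, 1152, 4608]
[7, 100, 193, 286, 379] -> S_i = 7 + 93*i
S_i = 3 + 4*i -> [3, 7, 11, 15, 19]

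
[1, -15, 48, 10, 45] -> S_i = Random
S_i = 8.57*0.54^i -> [8.57, 4.63, 2.5, 1.35, 0.73]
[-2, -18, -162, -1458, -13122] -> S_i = -2*9^i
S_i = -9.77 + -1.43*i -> [-9.77, -11.2, -12.63, -14.06, -15.49]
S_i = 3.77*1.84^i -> [3.77, 6.94, 12.76, 23.49, 43.21]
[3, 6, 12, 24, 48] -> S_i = 3*2^i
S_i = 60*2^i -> [60, 120, 240, 480, 960]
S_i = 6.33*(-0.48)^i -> [6.33, -3.04, 1.46, -0.7, 0.34]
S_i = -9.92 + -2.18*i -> [-9.92, -12.1, -14.28, -16.46, -18.64]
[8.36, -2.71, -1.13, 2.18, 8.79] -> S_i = Random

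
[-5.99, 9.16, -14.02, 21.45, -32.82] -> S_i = -5.99*(-1.53)^i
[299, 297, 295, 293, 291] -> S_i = 299 + -2*i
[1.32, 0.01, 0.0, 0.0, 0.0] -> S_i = 1.32*0.01^i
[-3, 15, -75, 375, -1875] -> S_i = -3*-5^i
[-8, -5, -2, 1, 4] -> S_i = -8 + 3*i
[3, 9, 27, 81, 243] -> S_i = 3*3^i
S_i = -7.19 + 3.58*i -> [-7.19, -3.61, -0.03, 3.55, 7.13]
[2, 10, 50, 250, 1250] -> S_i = 2*5^i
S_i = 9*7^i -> [9, 63, 441, 3087, 21609]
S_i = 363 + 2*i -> [363, 365, 367, 369, 371]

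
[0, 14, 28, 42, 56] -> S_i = 0 + 14*i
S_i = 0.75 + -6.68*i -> [0.75, -5.93, -12.61, -19.29, -25.97]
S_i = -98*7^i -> [-98, -686, -4802, -33614, -235298]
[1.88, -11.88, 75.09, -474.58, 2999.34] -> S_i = 1.88*(-6.32)^i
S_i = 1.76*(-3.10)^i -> [1.76, -5.46, 16.91, -52.43, 162.54]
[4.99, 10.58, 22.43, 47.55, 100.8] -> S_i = 4.99*2.12^i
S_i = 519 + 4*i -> [519, 523, 527, 531, 535]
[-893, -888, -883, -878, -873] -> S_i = -893 + 5*i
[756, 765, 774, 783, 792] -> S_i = 756 + 9*i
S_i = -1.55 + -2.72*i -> [-1.55, -4.27, -6.99, -9.71, -12.43]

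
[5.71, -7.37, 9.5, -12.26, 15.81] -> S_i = 5.71*(-1.29)^i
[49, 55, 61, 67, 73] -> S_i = 49 + 6*i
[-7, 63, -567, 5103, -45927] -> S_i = -7*-9^i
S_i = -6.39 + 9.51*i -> [-6.39, 3.12, 12.63, 22.14, 31.65]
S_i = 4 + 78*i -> [4, 82, 160, 238, 316]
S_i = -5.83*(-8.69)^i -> [-5.83, 50.66, -440.26, 3825.85, -33246.63]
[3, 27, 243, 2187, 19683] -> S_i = 3*9^i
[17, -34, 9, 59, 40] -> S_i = Random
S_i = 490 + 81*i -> [490, 571, 652, 733, 814]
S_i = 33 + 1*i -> [33, 34, 35, 36, 37]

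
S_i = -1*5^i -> [-1, -5, -25, -125, -625]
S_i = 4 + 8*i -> [4, 12, 20, 28, 36]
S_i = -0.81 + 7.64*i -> [-0.81, 6.83, 14.47, 22.11, 29.75]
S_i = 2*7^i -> [2, 14, 98, 686, 4802]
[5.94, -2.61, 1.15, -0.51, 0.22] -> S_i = 5.94*(-0.44)^i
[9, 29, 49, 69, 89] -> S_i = 9 + 20*i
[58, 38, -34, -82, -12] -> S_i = Random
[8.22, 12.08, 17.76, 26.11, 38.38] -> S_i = 8.22*1.47^i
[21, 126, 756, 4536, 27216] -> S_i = 21*6^i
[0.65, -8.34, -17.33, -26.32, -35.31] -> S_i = 0.65 + -8.99*i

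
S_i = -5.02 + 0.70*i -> [-5.02, -4.32, -3.62, -2.92, -2.22]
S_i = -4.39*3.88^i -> [-4.39, -17.03, -66.09, -256.42, -994.93]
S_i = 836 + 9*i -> [836, 845, 854, 863, 872]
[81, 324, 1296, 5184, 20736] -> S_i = 81*4^i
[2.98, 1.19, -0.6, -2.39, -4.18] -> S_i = 2.98 + -1.79*i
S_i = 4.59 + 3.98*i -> [4.59, 8.57, 12.55, 16.53, 20.51]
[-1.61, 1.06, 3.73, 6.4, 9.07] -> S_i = -1.61 + 2.67*i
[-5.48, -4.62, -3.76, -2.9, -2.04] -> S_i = -5.48 + 0.86*i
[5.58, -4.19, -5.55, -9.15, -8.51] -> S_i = Random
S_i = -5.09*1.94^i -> [-5.09, -9.87, -19.16, -37.16, -72.1]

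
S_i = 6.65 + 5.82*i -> [6.65, 12.47, 18.29, 24.11, 29.93]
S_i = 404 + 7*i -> [404, 411, 418, 425, 432]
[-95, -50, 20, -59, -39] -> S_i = Random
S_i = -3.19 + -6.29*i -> [-3.19, -9.48, -15.77, -22.06, -28.35]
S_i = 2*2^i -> [2, 4, 8, 16, 32]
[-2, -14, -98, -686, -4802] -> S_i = -2*7^i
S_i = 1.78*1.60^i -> [1.78, 2.85, 4.56, 7.29, 11.67]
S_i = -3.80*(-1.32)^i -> [-3.8, 5.02, -6.62, 8.74, -11.54]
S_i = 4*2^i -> [4, 8, 16, 32, 64]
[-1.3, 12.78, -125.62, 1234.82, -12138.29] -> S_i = -1.30*(-9.83)^i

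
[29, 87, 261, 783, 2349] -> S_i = 29*3^i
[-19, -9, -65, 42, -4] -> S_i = Random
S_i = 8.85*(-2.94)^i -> [8.85, -26.02, 76.5, -224.9, 661.2]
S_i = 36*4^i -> [36, 144, 576, 2304, 9216]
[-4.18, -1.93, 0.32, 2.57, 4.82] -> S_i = -4.18 + 2.25*i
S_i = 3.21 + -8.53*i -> [3.21, -5.32, -13.85, -22.38, -30.91]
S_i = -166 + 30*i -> [-166, -136, -106, -76, -46]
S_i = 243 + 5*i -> [243, 248, 253, 258, 263]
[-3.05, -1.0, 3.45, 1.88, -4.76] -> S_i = Random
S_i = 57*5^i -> [57, 285, 1425, 7125, 35625]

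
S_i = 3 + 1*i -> [3, 4, 5, 6, 7]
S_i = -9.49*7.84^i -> [-9.49, -74.4, -583.31, -4573.14, -35853.41]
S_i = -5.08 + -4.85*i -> [-5.08, -9.93, -14.78, -19.63, -24.48]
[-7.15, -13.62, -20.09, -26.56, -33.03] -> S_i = -7.15 + -6.47*i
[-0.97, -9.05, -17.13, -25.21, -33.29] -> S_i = -0.97 + -8.08*i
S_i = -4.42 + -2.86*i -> [-4.42, -7.28, -10.14, -13.0, -15.86]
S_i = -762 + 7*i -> [-762, -755, -748, -741, -734]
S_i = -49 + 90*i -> [-49, 41, 131, 221, 311]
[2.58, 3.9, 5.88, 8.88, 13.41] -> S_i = 2.58*1.51^i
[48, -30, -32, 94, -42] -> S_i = Random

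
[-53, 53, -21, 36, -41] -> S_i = Random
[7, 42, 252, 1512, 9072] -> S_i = 7*6^i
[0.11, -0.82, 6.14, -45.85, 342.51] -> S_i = 0.11*(-7.47)^i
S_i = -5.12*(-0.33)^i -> [-5.12, 1.69, -0.56, 0.18, -0.06]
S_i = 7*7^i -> [7, 49, 343, 2401, 16807]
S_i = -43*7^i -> [-43, -301, -2107, -14749, -103243]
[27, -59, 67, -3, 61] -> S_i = Random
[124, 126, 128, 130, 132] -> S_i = 124 + 2*i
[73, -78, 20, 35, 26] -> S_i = Random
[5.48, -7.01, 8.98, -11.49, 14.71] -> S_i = 5.48*(-1.28)^i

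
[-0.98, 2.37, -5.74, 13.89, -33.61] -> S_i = -0.98*(-2.42)^i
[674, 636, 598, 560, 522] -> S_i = 674 + -38*i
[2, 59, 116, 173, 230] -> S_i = 2 + 57*i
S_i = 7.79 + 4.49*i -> [7.79, 12.28, 16.77, 21.26, 25.75]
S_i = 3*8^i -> [3, 24, 192, 1536, 12288]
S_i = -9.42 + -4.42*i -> [-9.42, -13.84, -18.26, -22.68, -27.1]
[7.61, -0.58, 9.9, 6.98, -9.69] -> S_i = Random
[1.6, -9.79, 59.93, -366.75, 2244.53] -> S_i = 1.60*(-6.12)^i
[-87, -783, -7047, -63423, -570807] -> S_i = -87*9^i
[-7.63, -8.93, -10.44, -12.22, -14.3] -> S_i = -7.63*1.17^i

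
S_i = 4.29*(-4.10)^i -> [4.29, -17.59, 72.11, -295.67, 1212.25]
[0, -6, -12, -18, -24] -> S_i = 0 + -6*i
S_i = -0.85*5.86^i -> [-0.85, -4.98, -29.19, -171.05, -1002.33]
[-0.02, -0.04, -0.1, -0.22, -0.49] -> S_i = -0.02*2.23^i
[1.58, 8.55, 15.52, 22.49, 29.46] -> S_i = 1.58 + 6.97*i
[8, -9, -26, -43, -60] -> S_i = 8 + -17*i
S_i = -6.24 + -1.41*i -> [-6.24, -7.65, -9.06, -10.47, -11.88]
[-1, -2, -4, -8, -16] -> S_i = -1*2^i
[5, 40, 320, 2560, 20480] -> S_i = 5*8^i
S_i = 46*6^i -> [46, 276, 1656, 9936, 59616]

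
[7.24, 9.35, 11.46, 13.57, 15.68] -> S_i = 7.24 + 2.11*i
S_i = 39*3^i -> [39, 117, 351, 1053, 3159]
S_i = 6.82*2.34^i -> [6.82, 15.96, 37.34, 87.38, 204.48]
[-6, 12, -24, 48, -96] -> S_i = -6*-2^i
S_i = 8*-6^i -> [8, -48, 288, -1728, 10368]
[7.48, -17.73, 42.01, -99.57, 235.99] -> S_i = 7.48*(-2.37)^i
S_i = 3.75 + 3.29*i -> [3.75, 7.04, 10.33, 13.62, 16.91]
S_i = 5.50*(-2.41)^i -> [5.5, -13.26, 31.94, -76.99, 185.54]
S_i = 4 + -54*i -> [4, -50, -104, -158, -212]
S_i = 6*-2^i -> [6, -12, 24, -48, 96]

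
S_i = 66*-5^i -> [66, -330, 1650, -8250, 41250]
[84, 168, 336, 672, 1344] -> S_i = 84*2^i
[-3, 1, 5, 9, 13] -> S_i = -3 + 4*i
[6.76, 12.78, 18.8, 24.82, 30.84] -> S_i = 6.76 + 6.02*i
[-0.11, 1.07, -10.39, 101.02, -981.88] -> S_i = -0.11*(-9.72)^i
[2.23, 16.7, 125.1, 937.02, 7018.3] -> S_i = 2.23*7.49^i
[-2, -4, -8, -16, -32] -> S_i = -2*2^i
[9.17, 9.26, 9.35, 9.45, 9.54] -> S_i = 9.17*1.01^i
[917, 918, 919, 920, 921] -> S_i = 917 + 1*i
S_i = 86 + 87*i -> [86, 173, 260, 347, 434]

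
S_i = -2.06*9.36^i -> [-2.06, -19.28, -180.48, -1689.25, -15811.41]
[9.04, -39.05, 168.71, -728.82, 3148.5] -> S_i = 9.04*(-4.32)^i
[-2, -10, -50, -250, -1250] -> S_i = -2*5^i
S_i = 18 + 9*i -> [18, 27, 36, 45, 54]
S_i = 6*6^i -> [6, 36, 216, 1296, 7776]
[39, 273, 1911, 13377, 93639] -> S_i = 39*7^i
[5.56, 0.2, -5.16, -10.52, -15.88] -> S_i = 5.56 + -5.36*i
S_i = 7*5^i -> [7, 35, 175, 875, 4375]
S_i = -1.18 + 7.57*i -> [-1.18, 6.39, 13.96, 21.53, 29.1]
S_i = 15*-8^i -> [15, -120, 960, -7680, 61440]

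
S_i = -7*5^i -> [-7, -35, -175, -875, -4375]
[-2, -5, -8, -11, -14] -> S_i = -2 + -3*i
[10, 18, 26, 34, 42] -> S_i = 10 + 8*i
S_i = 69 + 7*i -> [69, 76, 83, 90, 97]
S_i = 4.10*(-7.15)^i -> [4.1, -29.32, 209.6, -1498.66, 10715.39]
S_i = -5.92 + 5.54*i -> [-5.92, -0.38, 5.16, 10.7, 16.24]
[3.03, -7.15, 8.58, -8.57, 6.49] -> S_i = Random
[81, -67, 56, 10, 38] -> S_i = Random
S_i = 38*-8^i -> [38, -304, 2432, -19456, 155648]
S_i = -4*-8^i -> [-4, 32, -256, 2048, -16384]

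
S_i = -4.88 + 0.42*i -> [-4.88, -4.46, -4.04, -3.62, -3.2]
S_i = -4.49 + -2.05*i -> [-4.49, -6.54, -8.59, -10.64, -12.69]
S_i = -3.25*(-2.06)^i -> [-3.25, 6.7, -13.79, 28.41, -58.53]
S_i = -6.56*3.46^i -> [-6.56, -22.7, -78.53, -271.73, -940.17]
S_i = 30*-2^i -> [30, -60, 120, -240, 480]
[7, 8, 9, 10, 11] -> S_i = 7 + 1*i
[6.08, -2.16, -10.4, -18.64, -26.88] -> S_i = 6.08 + -8.24*i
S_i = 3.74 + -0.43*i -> [3.74, 3.31, 2.88, 2.45, 2.02]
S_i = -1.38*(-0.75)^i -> [-1.38, 1.03, -0.78, 0.58, -0.44]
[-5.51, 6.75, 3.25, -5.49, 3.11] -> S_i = Random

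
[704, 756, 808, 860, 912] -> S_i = 704 + 52*i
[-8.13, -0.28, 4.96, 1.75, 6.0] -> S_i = Random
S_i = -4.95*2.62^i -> [-4.95, -12.97, -33.98, -89.02, -233.24]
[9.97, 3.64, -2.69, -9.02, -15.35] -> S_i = 9.97 + -6.33*i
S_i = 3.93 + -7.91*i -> [3.93, -3.98, -11.89, -19.8, -27.71]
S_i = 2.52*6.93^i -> [2.52, 17.46, 121.02, 838.69, 5812.11]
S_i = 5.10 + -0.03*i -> [5.1, 5.07, 5.04, 5.01, 4.98]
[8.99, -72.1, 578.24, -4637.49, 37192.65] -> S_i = 8.99*(-8.02)^i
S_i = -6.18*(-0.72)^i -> [-6.18, 4.45, -3.2, 2.31, -1.66]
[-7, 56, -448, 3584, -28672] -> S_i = -7*-8^i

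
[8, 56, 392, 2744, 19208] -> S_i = 8*7^i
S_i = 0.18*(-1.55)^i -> [0.18, -0.28, 0.43, -0.67, 1.04]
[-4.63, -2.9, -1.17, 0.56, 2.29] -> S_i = -4.63 + 1.73*i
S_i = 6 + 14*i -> [6, 20, 34, 48, 62]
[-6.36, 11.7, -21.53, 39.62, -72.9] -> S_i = -6.36*(-1.84)^i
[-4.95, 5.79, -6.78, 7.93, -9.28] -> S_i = -4.95*(-1.17)^i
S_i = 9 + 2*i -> [9, 11, 13, 15, 17]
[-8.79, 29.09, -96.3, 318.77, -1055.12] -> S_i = -8.79*(-3.31)^i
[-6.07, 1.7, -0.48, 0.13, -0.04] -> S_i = -6.07*(-0.28)^i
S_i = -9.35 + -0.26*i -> [-9.35, -9.61, -9.87, -10.13, -10.39]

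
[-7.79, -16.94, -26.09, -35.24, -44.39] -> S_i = -7.79 + -9.15*i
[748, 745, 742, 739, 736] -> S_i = 748 + -3*i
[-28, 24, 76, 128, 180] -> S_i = -28 + 52*i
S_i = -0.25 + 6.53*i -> [-0.25, 6.28, 12.81, 19.34, 25.87]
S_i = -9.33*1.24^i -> [-9.33, -11.57, -14.35, -17.79, -22.06]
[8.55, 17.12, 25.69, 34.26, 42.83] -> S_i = 8.55 + 8.57*i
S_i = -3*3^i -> [-3, -9, -27, -81, -243]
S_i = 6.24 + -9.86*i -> [6.24, -3.62, -13.48, -23.34, -33.2]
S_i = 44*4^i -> [44, 176, 704, 2816, 11264]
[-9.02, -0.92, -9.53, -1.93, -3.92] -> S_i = Random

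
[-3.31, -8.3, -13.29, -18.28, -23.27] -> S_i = -3.31 + -4.99*i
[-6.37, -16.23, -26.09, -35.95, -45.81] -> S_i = -6.37 + -9.86*i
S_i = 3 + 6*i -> [3, 9, 15, 21, 27]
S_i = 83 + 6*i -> [83, 89, 95, 101, 107]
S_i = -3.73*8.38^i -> [-3.73, -31.26, -261.94, -2195.03, -18394.37]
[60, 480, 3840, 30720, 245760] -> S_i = 60*8^i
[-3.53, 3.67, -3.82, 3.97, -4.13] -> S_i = -3.53*(-1.04)^i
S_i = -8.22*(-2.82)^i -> [-8.22, 23.18, -65.37, 184.34, -519.84]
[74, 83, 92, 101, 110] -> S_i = 74 + 9*i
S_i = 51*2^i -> [51, 102, 204, 408, 816]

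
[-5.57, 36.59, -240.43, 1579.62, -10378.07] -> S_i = -5.57*(-6.57)^i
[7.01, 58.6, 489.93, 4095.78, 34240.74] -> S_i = 7.01*8.36^i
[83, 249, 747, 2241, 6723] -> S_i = 83*3^i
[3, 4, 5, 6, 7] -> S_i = 3 + 1*i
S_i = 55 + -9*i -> [55, 46, 37, 28, 19]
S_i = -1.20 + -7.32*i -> [-1.2, -8.52, -15.84, -23.16, -30.48]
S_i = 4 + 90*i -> [4, 94, 184, 274, 364]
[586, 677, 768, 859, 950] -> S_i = 586 + 91*i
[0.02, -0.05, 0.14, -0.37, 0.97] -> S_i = 0.02*(-2.64)^i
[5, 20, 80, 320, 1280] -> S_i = 5*4^i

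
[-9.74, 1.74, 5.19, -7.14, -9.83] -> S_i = Random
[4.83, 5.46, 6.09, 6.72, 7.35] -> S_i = 4.83 + 0.63*i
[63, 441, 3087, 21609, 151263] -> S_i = 63*7^i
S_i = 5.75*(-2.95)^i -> [5.75, -16.96, 50.04, -147.62, 435.47]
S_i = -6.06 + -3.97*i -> [-6.06, -10.03, -14.0, -17.97, -21.94]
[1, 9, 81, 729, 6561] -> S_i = 1*9^i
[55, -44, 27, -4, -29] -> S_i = Random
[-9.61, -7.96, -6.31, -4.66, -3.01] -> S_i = -9.61 + 1.65*i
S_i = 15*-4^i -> [15, -60, 240, -960, 3840]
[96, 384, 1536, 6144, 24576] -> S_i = 96*4^i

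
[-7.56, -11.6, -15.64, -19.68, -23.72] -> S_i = -7.56 + -4.04*i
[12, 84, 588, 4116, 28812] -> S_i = 12*7^i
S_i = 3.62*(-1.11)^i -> [3.62, -4.02, 4.46, -4.95, 5.5]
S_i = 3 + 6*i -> [3, 9, 15, 21, 27]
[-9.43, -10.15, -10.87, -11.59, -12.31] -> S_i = -9.43 + -0.72*i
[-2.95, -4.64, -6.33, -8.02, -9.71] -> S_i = -2.95 + -1.69*i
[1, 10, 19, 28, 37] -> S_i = 1 + 9*i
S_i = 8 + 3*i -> [8, 11, 14, 17, 20]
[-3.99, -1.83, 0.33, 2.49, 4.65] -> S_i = -3.99 + 2.16*i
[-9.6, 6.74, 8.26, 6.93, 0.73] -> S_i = Random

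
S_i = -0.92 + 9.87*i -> [-0.92, 8.95, 18.82, 28.69, 38.56]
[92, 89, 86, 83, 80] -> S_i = 92 + -3*i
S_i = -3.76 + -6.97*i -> [-3.76, -10.73, -17.7, -24.67, -31.64]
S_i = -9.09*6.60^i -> [-9.09, -59.99, -395.96, -2613.34, -17248.04]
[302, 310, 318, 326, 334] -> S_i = 302 + 8*i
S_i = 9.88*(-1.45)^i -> [9.88, -14.33, 20.77, -30.12, 43.67]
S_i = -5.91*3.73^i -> [-5.91, -22.04, -82.23, -306.7, -1143.99]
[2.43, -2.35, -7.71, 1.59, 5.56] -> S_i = Random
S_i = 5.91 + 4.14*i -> [5.91, 10.05, 14.19, 18.33, 22.47]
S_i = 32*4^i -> [32, 128, 512, 2048, 8192]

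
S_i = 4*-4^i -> [4, -16, 64, -256, 1024]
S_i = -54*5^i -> [-54, -270, -1350, -6750, -33750]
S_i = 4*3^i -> [4, 12, 36, 108, 324]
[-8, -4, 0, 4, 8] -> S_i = -8 + 4*i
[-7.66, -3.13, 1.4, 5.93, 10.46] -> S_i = -7.66 + 4.53*i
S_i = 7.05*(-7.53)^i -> [7.05, -53.09, 399.74, -3010.05, 22665.69]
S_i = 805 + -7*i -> [805, 798, 791, 784, 777]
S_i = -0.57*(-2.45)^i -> [-0.57, 1.4, -3.42, 8.38, -20.54]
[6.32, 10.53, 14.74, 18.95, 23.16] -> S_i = 6.32 + 4.21*i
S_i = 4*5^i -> [4, 20, 100, 500, 2500]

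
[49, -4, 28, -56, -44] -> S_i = Random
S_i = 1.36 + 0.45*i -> [1.36, 1.81, 2.26, 2.71, 3.16]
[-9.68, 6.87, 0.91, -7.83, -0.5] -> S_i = Random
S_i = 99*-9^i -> [99, -891, 8019, -72171, 649539]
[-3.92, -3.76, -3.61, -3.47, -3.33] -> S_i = -3.92*0.96^i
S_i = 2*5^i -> [2, 10, 50, 250, 1250]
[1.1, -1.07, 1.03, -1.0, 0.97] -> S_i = 1.10*(-0.97)^i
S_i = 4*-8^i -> [4, -32, 256, -2048, 16384]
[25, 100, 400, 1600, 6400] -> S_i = 25*4^i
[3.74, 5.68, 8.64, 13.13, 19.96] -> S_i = 3.74*1.52^i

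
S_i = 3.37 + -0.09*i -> [3.37, 3.28, 3.19, 3.1, 3.01]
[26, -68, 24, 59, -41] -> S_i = Random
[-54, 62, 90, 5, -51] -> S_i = Random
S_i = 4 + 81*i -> [4, 85, 166, 247, 328]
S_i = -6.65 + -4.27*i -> [-6.65, -10.92, -15.19, -19.46, -23.73]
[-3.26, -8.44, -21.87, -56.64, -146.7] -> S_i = -3.26*2.59^i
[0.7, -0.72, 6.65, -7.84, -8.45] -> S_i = Random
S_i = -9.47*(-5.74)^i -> [-9.47, 54.36, -312.01, 1790.96, -10280.1]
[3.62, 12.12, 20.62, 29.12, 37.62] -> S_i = 3.62 + 8.50*i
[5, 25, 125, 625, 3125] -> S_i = 5*5^i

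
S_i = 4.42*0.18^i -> [4.42, 0.8, 0.14, 0.03, 0.0]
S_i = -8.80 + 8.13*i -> [-8.8, -0.67, 7.46, 15.59, 23.72]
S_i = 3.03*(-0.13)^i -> [3.03, -0.39, 0.05, -0.01, 0.0]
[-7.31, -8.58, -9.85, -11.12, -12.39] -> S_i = -7.31 + -1.27*i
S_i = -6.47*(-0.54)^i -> [-6.47, 3.49, -1.89, 1.02, -0.55]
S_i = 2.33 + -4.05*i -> [2.33, -1.72, -5.77, -9.82, -13.87]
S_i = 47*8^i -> [47, 376, 3008, 24064, 192512]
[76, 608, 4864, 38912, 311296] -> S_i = 76*8^i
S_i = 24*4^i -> [24, 96, 384, 1536, 6144]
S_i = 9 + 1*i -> [9, 10, 11, 12, 13]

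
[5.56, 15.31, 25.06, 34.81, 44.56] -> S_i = 5.56 + 9.75*i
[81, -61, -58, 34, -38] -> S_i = Random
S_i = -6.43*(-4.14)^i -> [-6.43, 26.62, -110.21, 456.26, -1888.91]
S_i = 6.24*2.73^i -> [6.24, 17.04, 46.51, 126.96, 346.61]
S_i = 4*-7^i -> [4, -28, 196, -1372, 9604]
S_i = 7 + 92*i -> [7, 99, 191, 283, 375]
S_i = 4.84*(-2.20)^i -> [4.84, -10.65, 23.43, -51.54, 113.38]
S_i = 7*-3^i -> [7, -21, 63, -189, 567]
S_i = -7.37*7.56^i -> [-7.37, -55.72, -421.22, -3184.44, -24074.36]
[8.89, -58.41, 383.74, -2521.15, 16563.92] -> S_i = 8.89*(-6.57)^i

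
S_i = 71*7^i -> [71, 497, 3479, 24353, 170471]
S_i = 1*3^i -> [1, 3, 9, 27, 81]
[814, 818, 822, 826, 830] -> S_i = 814 + 4*i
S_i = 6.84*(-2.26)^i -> [6.84, -15.46, 34.94, -78.96, 178.44]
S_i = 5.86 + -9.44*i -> [5.86, -3.58, -13.02, -22.46, -31.9]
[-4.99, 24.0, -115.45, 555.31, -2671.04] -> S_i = -4.99*(-4.81)^i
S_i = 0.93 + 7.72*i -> [0.93, 8.65, 16.37, 24.09, 31.81]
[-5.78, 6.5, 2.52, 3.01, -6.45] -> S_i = Random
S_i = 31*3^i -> [31, 93, 279, 837, 2511]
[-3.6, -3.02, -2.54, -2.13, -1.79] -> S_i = -3.60*0.84^i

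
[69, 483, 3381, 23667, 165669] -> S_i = 69*7^i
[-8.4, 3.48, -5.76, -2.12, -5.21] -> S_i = Random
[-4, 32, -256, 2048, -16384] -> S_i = -4*-8^i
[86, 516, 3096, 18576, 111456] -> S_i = 86*6^i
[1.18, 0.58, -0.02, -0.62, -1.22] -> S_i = 1.18 + -0.60*i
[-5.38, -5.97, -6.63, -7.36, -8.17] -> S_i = -5.38*1.11^i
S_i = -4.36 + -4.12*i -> [-4.36, -8.48, -12.6, -16.72, -20.84]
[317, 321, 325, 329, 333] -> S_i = 317 + 4*i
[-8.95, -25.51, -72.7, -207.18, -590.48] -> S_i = -8.95*2.85^i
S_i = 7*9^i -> [7, 63, 567, 5103, 45927]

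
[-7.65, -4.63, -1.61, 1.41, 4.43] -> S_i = -7.65 + 3.02*i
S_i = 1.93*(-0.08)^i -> [1.93, -0.15, 0.01, -0.0, 0.0]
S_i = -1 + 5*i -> [-1, 4, 9, 14, 19]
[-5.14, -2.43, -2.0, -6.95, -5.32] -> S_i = Random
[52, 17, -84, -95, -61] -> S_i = Random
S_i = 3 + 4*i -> [3, 7, 11, 15, 19]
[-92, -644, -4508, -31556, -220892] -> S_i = -92*7^i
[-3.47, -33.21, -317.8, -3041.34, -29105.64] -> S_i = -3.47*9.57^i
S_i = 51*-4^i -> [51, -204, 816, -3264, 13056]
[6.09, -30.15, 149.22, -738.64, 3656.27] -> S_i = 6.09*(-4.95)^i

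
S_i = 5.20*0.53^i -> [5.2, 2.76, 1.46, 0.77, 0.41]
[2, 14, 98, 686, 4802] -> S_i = 2*7^i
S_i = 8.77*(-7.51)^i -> [8.77, -65.86, 494.63, -3714.66, 27897.12]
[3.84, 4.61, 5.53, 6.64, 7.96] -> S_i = 3.84*1.20^i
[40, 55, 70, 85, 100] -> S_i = 40 + 15*i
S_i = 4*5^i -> [4, 20, 100, 500, 2500]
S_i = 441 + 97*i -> [441, 538, 635, 732, 829]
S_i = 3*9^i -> [3, 27, 243, 2187, 19683]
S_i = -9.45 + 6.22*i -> [-9.45, -3.23, 2.99, 9.21, 15.43]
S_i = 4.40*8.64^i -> [4.4, 38.02, 328.46, 2837.88, 24519.28]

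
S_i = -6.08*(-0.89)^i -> [-6.08, 5.41, -4.82, 4.29, -3.81]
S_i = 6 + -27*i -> [6, -21, -48, -75, -102]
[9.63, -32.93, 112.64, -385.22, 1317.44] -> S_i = 9.63*(-3.42)^i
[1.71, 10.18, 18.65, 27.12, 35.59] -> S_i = 1.71 + 8.47*i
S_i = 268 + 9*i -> [268, 277, 286, 295, 304]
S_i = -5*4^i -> [-5, -20, -80, -320, -1280]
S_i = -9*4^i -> [-9, -36, -144, -576, -2304]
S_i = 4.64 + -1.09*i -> [4.64, 3.55, 2.46, 1.37, 0.28]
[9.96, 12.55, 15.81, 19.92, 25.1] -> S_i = 9.96*1.26^i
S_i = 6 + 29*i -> [6, 35, 64, 93, 122]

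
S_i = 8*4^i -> [8, 32, 128, 512, 2048]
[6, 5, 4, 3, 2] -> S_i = 6 + -1*i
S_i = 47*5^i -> [47, 235, 1175, 5875, 29375]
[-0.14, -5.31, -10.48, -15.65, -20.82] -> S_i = -0.14 + -5.17*i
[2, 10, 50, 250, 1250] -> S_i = 2*5^i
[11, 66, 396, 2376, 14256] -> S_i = 11*6^i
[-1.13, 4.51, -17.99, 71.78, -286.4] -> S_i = -1.13*(-3.99)^i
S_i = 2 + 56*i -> [2, 58, 114, 170, 226]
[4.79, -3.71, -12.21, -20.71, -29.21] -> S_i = 4.79 + -8.50*i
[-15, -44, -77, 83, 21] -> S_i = Random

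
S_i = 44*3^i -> [44, 132, 396, 1188, 3564]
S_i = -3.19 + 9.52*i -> [-3.19, 6.33, 15.85, 25.37, 34.89]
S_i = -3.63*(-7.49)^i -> [-3.63, 27.19, -203.64, 1525.29, -11424.41]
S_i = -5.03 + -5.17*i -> [-5.03, -10.2, -15.37, -20.54, -25.71]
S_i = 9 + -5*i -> [9, 4, -1, -6, -11]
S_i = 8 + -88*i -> [8, -80, -168, -256, -344]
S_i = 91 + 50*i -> [91, 141, 191, 241, 291]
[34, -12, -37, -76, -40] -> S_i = Random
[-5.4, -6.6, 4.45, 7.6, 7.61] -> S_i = Random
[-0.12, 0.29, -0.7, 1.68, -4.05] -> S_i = -0.12*(-2.41)^i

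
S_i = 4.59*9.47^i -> [4.59, 43.47, 411.64, 3898.19, 36915.83]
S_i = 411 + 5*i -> [411, 416, 421, 426, 431]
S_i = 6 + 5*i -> [6, 11, 16, 21, 26]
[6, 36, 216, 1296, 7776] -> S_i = 6*6^i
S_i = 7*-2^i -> [7, -14, 28, -56, 112]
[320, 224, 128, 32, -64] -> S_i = 320 + -96*i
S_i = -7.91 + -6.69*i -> [-7.91, -14.6, -21.29, -27.98, -34.67]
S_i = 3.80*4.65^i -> [3.8, 17.67, 82.17, 382.07, 1776.62]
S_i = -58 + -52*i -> [-58, -110, -162, -214, -266]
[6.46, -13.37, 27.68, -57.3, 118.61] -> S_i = 6.46*(-2.07)^i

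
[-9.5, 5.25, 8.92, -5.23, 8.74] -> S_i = Random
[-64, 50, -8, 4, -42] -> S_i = Random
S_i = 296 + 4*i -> [296, 300, 304, 308, 312]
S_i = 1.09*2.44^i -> [1.09, 2.66, 6.49, 15.83, 38.64]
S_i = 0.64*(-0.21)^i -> [0.64, -0.13, 0.03, -0.01, 0.0]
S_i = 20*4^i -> [20, 80, 320, 1280, 5120]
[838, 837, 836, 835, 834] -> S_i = 838 + -1*i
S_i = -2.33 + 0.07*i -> [-2.33, -2.26, -2.19, -2.12, -2.05]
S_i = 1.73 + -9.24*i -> [1.73, -7.51, -16.75, -25.99, -35.23]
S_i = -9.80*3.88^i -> [-9.8, -38.02, -147.53, -572.43, -2221.02]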